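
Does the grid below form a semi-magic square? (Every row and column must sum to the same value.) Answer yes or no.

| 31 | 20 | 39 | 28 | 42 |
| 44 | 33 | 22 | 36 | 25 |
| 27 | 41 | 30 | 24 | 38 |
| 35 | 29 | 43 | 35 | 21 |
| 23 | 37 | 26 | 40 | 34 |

Row 1: 31 + 20 + 39 + 28 + 42 = 160.
Row 2: 44 + 33 + 22 + 36 + 25 = 160.
Row 3: 27 + 41 + 30 + 24 + 38 = 160.
Row 4: 35 + 29 + 43 + 35 + 21 = 163.
Row 5: 23 + 37 + 26 + 40 + 34 = 160.
Column 1: 31 + 44 + 27 + 35 + 23 = 160.
Column 2: 20 + 33 + 41 + 29 + 37 = 160.
Column 3: 39 + 22 + 30 + 43 + 26 = 160.
Column 4: 28 + 36 + 24 + 35 + 40 = 163.
Column 5: 42 + 25 + 38 + 21 + 34 = 160.

No — column 4 sums to 163 but column 1 sums to 160.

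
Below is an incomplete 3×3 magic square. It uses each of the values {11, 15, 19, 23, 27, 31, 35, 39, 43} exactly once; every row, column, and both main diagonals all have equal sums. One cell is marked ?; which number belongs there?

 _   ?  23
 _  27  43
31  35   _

19

The 9 entries sum to 243, so each line sums to 243/3 = 81.
Row 2 must total 81; the given cells sum to 70, so (2,1) = 11.
Row 3 must total 81; the given cells sum to 66, so (3,3) = 15.
Column 1 must total 81; the given cells sum to 42, so (1,1) = 39.
The remaining cell in column 2 is (1,2) = 81 − 62 = 19.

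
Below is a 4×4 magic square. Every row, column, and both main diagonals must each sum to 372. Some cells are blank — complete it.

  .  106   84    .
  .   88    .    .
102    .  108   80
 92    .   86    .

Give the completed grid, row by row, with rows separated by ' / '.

Row 3 needs 372; the known cells sum to 290, so (3,2) = 82.
Column 2: 106 + 88 + 82 + ? = 372, so (4,2) = 96.
From column 3, 372 − (84 + 108 + 86) gives (2,3) = 94.
Anti-diagonal must total 372; the given cells sum to 268, so (1,4) = 104.
Row 1 must total 372; the given cells sum to 294, so (1,1) = 78.
From row 4, 372 − (92 + 96 + 86) gives (4,4) = 98.
Column 1: 78 + 102 + 92 + ? = 372, so (2,1) = 100.
Column 4 needs 372; the known cells sum to 282, so (2,4) = 90.

78 106 84 104 / 100 88 94 90 / 102 82 108 80 / 92 96 86 98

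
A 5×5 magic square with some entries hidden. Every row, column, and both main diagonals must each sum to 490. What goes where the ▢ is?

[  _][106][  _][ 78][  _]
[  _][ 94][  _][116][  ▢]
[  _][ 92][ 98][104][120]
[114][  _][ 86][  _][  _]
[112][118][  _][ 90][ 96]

82

Row 3 needs 490; the known cells sum to 414, so (3,1) = 76.
Using row 5: 112 + 118 + 90 + 96 + ? → (5,3) = 490 − 416 = 74.
Column 2 needs 490; the known cells sum to 410, so (4,2) = 80.
Column 4 must total 490; the given cells sum to 388, so (4,4) = 102.
Using main diagonal: 94 + 98 + 102 + 96 + ? → (1,1) = 490 − 390 = 100.
Anti-diagonal: 116 + 98 + 80 + 112 + ? = 490, so (1,5) = 84.
Row 1 needs 490; the known cells sum to 368, so (1,3) = 122.
Row 4 must total 490; the given cells sum to 382, so (4,5) = 108.
Column 1 must total 490; the given cells sum to 402, so (2,1) = 88.
Column 3 must total 490; the given cells sum to 380, so (2,3) = 110.
Column 5: 84 + 120 + 108 + 96 + ? = 490, so (2,5) = 82.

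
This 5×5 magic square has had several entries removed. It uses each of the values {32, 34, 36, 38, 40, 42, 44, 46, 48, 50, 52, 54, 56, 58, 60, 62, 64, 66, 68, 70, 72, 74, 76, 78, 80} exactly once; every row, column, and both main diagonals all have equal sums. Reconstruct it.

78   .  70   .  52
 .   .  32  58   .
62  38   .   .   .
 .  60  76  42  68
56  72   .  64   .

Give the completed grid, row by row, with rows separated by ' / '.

78 44 70 36 52 / 50 66 32 58 74 / 62 38 54 80 46 / 34 60 76 42 68 / 56 72 48 64 40

The 25 entries sum to 1400, so each line sums to 1400/5 = 280.
The remaining cell in row 4 is (4,1) = 280 − 246 = 34.
Column 1 must total 280; the given cells sum to 230, so (2,1) = 50.
From anti-diagonal, 280 − (52 + 58 + 60 + 56) gives (3,3) = 54.
From column 3, 280 − (70 + 32 + 54 + 76) gives (5,3) = 48.
From row 5, 280 − (56 + 72 + 48 + 64) gives (5,5) = 40.
Using main diagonal: 78 + 54 + 42 + 40 + ? → (2,2) = 280 − 214 = 66.
Row 2 must total 280; the given cells sum to 206, so (2,5) = 74.
Column 2 must total 280; the given cells sum to 236, so (1,2) = 44.
Column 5 must total 280; the given cells sum to 234, so (3,5) = 46.
Using row 1: 78 + 44 + 70 + 52 + ? → (1,4) = 280 − 244 = 36.
Row 3 must total 280; the given cells sum to 200, so (3,4) = 80.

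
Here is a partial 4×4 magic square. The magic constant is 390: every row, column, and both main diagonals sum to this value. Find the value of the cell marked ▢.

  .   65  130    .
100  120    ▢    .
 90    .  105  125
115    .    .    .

95

Row 3: 90 + 105 + 125 + ? = 390, so (3,2) = 70.
Column 1 needs 390; the known cells sum to 305, so (1,1) = 85.
The remaining cell in column 2 is (4,2) = 390 − 255 = 135.
Using main diagonal: 85 + 120 + 105 + ? → (4,4) = 390 − 310 = 80.
From row 1, 390 − (85 + 65 + 130) gives (1,4) = 110.
Row 4 needs 390; the known cells sum to 330, so (4,3) = 60.
The remaining cell in column 3 is (2,3) = 390 − 295 = 95.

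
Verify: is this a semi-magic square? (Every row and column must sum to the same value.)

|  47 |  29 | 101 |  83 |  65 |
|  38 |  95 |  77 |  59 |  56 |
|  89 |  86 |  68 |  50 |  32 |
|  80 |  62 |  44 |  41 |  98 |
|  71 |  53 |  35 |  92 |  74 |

Row 1: 47 + 29 + 101 + 83 + 65 = 325.
Row 2: 38 + 95 + 77 + 59 + 56 = 325.
Row 3: 89 + 86 + 68 + 50 + 32 = 325.
Row 4: 80 + 62 + 44 + 41 + 98 = 325.
Row 5: 71 + 53 + 35 + 92 + 74 = 325.
Column 1: 47 + 38 + 89 + 80 + 71 = 325.
Column 2: 29 + 95 + 86 + 62 + 53 = 325.
Column 3: 101 + 77 + 68 + 44 + 35 = 325.
Column 4: 83 + 59 + 50 + 41 + 92 = 325.
Column 5: 65 + 56 + 32 + 98 + 74 = 325.
All lines sum to 325.

Yes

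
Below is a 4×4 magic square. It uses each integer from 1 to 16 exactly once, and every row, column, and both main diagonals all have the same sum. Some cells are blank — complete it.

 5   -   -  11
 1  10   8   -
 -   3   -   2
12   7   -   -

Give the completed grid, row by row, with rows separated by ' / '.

5 14 4 11 / 1 10 8 15 / 16 3 13 2 / 12 7 9 6

The entries are 1 through 16, which sum to 136, so each line sums to 136/4 = 34.
From row 2, 34 − (1 + 10 + 8) gives (2,4) = 15.
Column 1: 5 + 1 + 12 + ? = 34, so (3,1) = 16.
Column 2 needs 34; the known cells sum to 20, so (1,2) = 14.
Column 4 needs 34; the known cells sum to 28, so (4,4) = 6.
Main diagonal must total 34; the given cells sum to 21, so (3,3) = 13.
The remaining cell in row 1 is (1,3) = 34 − 30 = 4.
Using row 4: 12 + 7 + 6 + ? → (4,3) = 34 − 25 = 9.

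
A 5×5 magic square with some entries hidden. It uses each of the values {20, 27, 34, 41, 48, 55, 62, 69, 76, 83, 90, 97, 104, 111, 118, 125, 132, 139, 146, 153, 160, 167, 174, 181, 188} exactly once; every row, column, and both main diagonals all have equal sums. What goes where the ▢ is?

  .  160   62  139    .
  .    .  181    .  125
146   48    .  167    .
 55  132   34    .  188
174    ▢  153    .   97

The 25 entries sum to 2600, so each line sums to 2600/5 = 520.
Using row 4: 55 + 132 + 34 + 188 + ? → (4,4) = 520 − 409 = 111.
The remaining cell in column 3 is (3,3) = 520 − 430 = 90.
Row 3 needs 520; the known cells sum to 451, so (3,5) = 69.
Column 5 must total 520; the given cells sum to 479, so (1,5) = 41.
The remaining cell in anti-diagonal is (2,4) = 520 − 437 = 83.
From row 1, 520 − (160 + 62 + 139 + 41) gives (1,1) = 118.
From column 1, 520 − (118 + 146 + 55 + 174) gives (2,1) = 27.
From column 4, 520 − (139 + 83 + 167 + 111) gives (5,4) = 20.
Main diagonal: 118 + 90 + 111 + 97 + ? = 520, so (2,2) = 104.
Row 5 must total 520; the given cells sum to 444, so (5,2) = 76.

76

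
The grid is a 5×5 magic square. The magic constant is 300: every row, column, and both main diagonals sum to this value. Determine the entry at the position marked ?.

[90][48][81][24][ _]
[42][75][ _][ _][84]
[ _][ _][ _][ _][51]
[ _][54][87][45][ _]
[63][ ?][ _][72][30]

Row 1 needs 300; the known cells sum to 243, so (1,5) = 57.
Column 5: 57 + 84 + 51 + 30 + ? = 300, so (4,5) = 78.
Main diagonal: 90 + 75 + 45 + 30 + ? = 300, so (3,3) = 60.
Anti-diagonal must total 300; the given cells sum to 234, so (2,4) = 66.
Row 2 needs 300; the known cells sum to 267, so (2,3) = 33.
The remaining cell in row 4 is (4,1) = 300 − 264 = 36.
Column 1: 90 + 42 + 36 + 63 + ? = 300, so (3,1) = 69.
Column 3 needs 300; the known cells sum to 261, so (5,3) = 39.
Column 4: 24 + 66 + 45 + 72 + ? = 300, so (3,4) = 93.
Using row 3: 69 + 60 + 93 + 51 + ? → (3,2) = 300 − 273 = 27.
Row 5: 63 + 39 + 72 + 30 + ? = 300, so (5,2) = 96.

96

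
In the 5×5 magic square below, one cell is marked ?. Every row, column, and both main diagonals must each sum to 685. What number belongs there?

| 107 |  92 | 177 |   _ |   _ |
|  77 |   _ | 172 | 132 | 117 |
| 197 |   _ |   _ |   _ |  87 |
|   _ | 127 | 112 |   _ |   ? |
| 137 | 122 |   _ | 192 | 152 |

182

Row 2: 77 + 172 + 132 + 117 + ? = 685, so (2,2) = 187.
The remaining cell in row 5 is (5,3) = 685 − 603 = 82.
Column 1: 107 + 77 + 197 + 137 + ? = 685, so (4,1) = 167.
Column 2 needs 685; the known cells sum to 528, so (3,2) = 157.
Using column 3: 177 + 172 + 112 + 82 + ? → (3,3) = 685 − 543 = 142.
Using main diagonal: 107 + 187 + 142 + 152 + ? → (4,4) = 685 − 588 = 97.
The remaining cell in anti-diagonal is (1,5) = 685 − 538 = 147.
The remaining cell in row 1 is (1,4) = 685 − 523 = 162.
From row 3, 685 − (197 + 157 + 142 + 87) gives (3,4) = 102.
From row 4, 685 − (167 + 127 + 112 + 97) gives (4,5) = 182.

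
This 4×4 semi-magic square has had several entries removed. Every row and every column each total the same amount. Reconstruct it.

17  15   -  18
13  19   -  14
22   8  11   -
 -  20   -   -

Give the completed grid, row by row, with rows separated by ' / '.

Column 2 is already complete: 15 + 19 + 8 + 20 = 62, so that is the magic constant.
Row 1 must total 62; the given cells sum to 50, so (1,3) = 12.
Row 2: 13 + 19 + 14 + ? = 62, so (2,3) = 16.
Row 3 must total 62; the given cells sum to 41, so (3,4) = 21.
Column 1: 17 + 13 + 22 + ? = 62, so (4,1) = 10.
The remaining cell in column 3 is (4,3) = 62 − 39 = 23.
Column 4 must total 62; the given cells sum to 53, so (4,4) = 9.

17 15 12 18 / 13 19 16 14 / 22 8 11 21 / 10 20 23 9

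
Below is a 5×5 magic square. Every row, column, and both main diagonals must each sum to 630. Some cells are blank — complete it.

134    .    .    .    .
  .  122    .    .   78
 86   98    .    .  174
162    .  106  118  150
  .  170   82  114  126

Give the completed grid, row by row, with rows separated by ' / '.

134 146 158 90 102 / 110 122 154 166 78 / 86 98 130 142 174 / 162 94 106 118 150 / 138 170 82 114 126

Using row 4: 162 + 106 + 118 + 150 + ? → (4,2) = 630 − 536 = 94.
From row 5, 630 − (170 + 82 + 114 + 126) gives (5,1) = 138.
Column 1 needs 630; the known cells sum to 520, so (2,1) = 110.
From column 2, 630 − (122 + 98 + 94 + 170) gives (1,2) = 146.
Column 5: 78 + 174 + 150 + 126 + ? = 630, so (1,5) = 102.
Main diagonal needs 630; the known cells sum to 500, so (3,3) = 130.
Using anti-diagonal: 102 + 130 + 94 + 138 + ? → (2,4) = 630 − 464 = 166.
Using row 2: 110 + 122 + 166 + 78 + ? → (2,3) = 630 − 476 = 154.
From row 3, 630 − (86 + 98 + 130 + 174) gives (3,4) = 142.
Column 3 must total 630; the given cells sum to 472, so (1,3) = 158.
The remaining cell in column 4 is (1,4) = 630 − 540 = 90.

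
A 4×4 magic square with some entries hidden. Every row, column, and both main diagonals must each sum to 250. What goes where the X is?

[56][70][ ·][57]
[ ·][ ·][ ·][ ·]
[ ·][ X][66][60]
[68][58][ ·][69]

The remaining cell in row 1 is (1,3) = 250 − 183 = 67.
From row 4, 250 − (68 + 58 + 69) gives (4,3) = 55.
Using column 3: 67 + 66 + 55 + ? → (2,3) = 250 − 188 = 62.
From column 4, 250 − (57 + 60 + 69) gives (2,4) = 64.
Using main diagonal: 56 + 66 + 69 + ? → (2,2) = 250 − 191 = 59.
Anti-diagonal needs 250; the known cells sum to 187, so (3,2) = 63.

63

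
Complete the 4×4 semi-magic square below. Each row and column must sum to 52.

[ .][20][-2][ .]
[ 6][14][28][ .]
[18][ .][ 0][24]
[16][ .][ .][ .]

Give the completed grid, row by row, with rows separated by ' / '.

12 20 -2 22 / 6 14 28 4 / 18 10 0 24 / 16 8 26 2

Row 2 needs 52; the known cells sum to 48, so (2,4) = 4.
Row 3 must total 52; the given cells sum to 42, so (3,2) = 10.
From column 1, 52 − (6 + 18 + 16) gives (1,1) = 12.
From column 2, 52 − (20 + 14 + 10) gives (4,2) = 8.
The remaining cell in column 3 is (4,3) = 52 − 26 = 26.
From row 1, 52 − (12 + 20 + (-2)) gives (1,4) = 22.
Row 4 needs 52; the known cells sum to 50, so (4,4) = 2.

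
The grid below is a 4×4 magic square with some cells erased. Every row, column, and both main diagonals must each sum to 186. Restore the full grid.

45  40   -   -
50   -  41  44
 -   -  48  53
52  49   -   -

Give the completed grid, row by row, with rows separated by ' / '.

45 40 54 47 / 50 51 41 44 / 39 46 48 53 / 52 49 43 42

Row 2: 50 + 41 + 44 + ? = 186, so (2,2) = 51.
The remaining cell in column 1 is (3,1) = 186 − 147 = 39.
Column 2: 40 + 51 + 49 + ? = 186, so (3,2) = 46.
From main diagonal, 186 − (45 + 51 + 48) gives (4,4) = 42.
Anti-diagonal must total 186; the given cells sum to 139, so (1,4) = 47.
Using row 1: 45 + 40 + 47 + ? → (1,3) = 186 − 132 = 54.
Row 4: 52 + 49 + 42 + ? = 186, so (4,3) = 43.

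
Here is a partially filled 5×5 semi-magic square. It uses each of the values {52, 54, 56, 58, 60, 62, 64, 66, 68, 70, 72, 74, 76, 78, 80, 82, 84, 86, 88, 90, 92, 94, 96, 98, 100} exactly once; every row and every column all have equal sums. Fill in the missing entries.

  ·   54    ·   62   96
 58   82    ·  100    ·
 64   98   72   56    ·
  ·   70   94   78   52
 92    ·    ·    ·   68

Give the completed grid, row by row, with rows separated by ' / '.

80 54 88 62 96 / 58 82 66 100 74 / 64 98 72 56 90 / 86 70 94 78 52 / 92 76 60 84 68

The 25 entries sum to 1900, so each line sums to 1900/5 = 380.
Row 3 needs 380; the known cells sum to 290, so (3,5) = 90.
Row 4 must total 380; the given cells sum to 294, so (4,1) = 86.
Column 1 needs 380; the known cells sum to 300, so (1,1) = 80.
From column 2, 380 − (54 + 82 + 98 + 70) gives (5,2) = 76.
The remaining cell in column 4 is (5,4) = 380 − 296 = 84.
From column 5, 380 − (96 + 90 + 52 + 68) gives (2,5) = 74.
From row 1, 380 − (80 + 54 + 62 + 96) gives (1,3) = 88.
From row 2, 380 − (58 + 82 + 100 + 74) gives (2,3) = 66.
Using row 5: 92 + 76 + 84 + 68 + ? → (5,3) = 380 − 320 = 60.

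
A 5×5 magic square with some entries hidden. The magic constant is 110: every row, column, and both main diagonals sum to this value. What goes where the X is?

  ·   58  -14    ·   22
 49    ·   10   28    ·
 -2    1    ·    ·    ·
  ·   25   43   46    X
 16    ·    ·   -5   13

-11

From anti-diagonal, 110 − (22 + 28 + 25 + 16) gives (3,3) = 19.
Using column 3: -14 + 10 + 19 + 43 + ? → (5,3) = 110 − 58 = 52.
Row 5 needs 110; the known cells sum to 76, so (5,2) = 34.
The remaining cell in column 2 is (2,2) = 110 − 118 = -8.
Main diagonal must total 110; the given cells sum to 70, so (1,1) = 40.
Row 1 must total 110; the given cells sum to 106, so (1,4) = 4.
Row 2 must total 110; the given cells sum to 79, so (2,5) = 31.
The remaining cell in column 1 is (4,1) = 110 − 103 = 7.
Column 4: 4 + 28 + 46 + (-5) + ? = 110, so (3,4) = 37.
From row 3, 110 − (-2 + 1 + 19 + 37) gives (3,5) = 55.
Using row 4: 7 + 25 + 43 + 46 + ? → (4,5) = 110 − 121 = -11.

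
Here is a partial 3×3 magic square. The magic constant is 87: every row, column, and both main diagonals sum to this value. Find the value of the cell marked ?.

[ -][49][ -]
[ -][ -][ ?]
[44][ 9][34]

39

The remaining cell in column 2 is (2,2) = 87 − 58 = 29.
Main diagonal: 29 + 34 + ? = 87, so (1,1) = 24.
Using anti-diagonal: 29 + 44 + ? → (1,3) = 87 − 73 = 14.
Column 1: 24 + 44 + ? = 87, so (2,1) = 19.
Using column 3: 14 + 34 + ? → (2,3) = 87 − 48 = 39.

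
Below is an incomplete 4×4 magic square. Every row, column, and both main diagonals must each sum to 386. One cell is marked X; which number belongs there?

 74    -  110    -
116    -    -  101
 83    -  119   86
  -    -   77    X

104

From row 3, 386 − (83 + 119 + 86) gives (3,2) = 98.
The remaining cell in column 1 is (4,1) = 386 − 273 = 113.
Column 3: 110 + 119 + 77 + ? = 386, so (2,3) = 80.
Using anti-diagonal: 80 + 98 + 113 + ? → (1,4) = 386 − 291 = 95.
Row 1 needs 386; the known cells sum to 279, so (1,2) = 107.
From row 2, 386 − (116 + 80 + 101) gives (2,2) = 89.
Column 2 needs 386; the known cells sum to 294, so (4,2) = 92.
Column 4 needs 386; the known cells sum to 282, so (4,4) = 104.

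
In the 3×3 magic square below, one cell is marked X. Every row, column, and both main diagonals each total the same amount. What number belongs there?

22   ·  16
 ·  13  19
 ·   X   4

Main diagonal is complete and sums to 39; that is the magic constant.
Using row 1: 22 + 16 + ? → (1,2) = 39 − 38 = 1.
From row 2, 39 − (13 + 19) gives (2,1) = 7.
Column 1 needs 39; the known cells sum to 29, so (3,1) = 10.
Using column 2: 1 + 13 + ? → (3,2) = 39 − 14 = 25.

25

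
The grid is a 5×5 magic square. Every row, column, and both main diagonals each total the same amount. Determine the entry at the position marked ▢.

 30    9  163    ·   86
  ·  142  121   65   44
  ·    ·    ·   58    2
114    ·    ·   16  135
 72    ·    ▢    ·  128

Column 5 is complete and sums to 395; that is the magic constant.
Using row 1: 30 + 9 + 163 + 86 + ? → (1,4) = 395 − 288 = 107.
Using row 2: 142 + 121 + 65 + 44 + ? → (2,1) = 395 − 372 = 23.
Column 1 needs 395; the known cells sum to 239, so (3,1) = 156.
Using column 4: 107 + 65 + 58 + 16 + ? → (5,4) = 395 − 246 = 149.
The remaining cell in main diagonal is (3,3) = 395 − 316 = 79.
Anti-diagonal must total 395; the given cells sum to 302, so (4,2) = 93.
Row 3: 156 + 79 + 58 + 2 + ? = 395, so (3,2) = 100.
The remaining cell in row 4 is (4,3) = 395 − 358 = 37.
Column 2: 9 + 142 + 100 + 93 + ? = 395, so (5,2) = 51.
Column 3 must total 395; the given cells sum to 400, so (5,3) = -5.

-5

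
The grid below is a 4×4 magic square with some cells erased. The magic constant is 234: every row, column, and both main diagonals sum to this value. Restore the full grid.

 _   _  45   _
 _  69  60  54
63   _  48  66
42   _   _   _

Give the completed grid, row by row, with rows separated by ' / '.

From row 2, 234 − (69 + 60 + 54) gives (2,1) = 51.
Row 3 needs 234; the known cells sum to 177, so (3,2) = 57.
Using column 1: 51 + 63 + 42 + ? → (1,1) = 234 − 156 = 78.
From column 3, 234 − (45 + 60 + 48) gives (4,3) = 81.
The remaining cell in main diagonal is (4,4) = 234 − 195 = 39.
Anti-diagonal must total 234; the given cells sum to 159, so (1,4) = 75.
From row 1, 234 − (78 + 45 + 75) gives (1,2) = 36.
Row 4 needs 234; the known cells sum to 162, so (4,2) = 72.

78 36 45 75 / 51 69 60 54 / 63 57 48 66 / 42 72 81 39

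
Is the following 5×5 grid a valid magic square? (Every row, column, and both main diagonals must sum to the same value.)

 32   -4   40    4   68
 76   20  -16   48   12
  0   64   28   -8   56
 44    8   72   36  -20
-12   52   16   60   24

Row 1: 32 + (-4) + 40 + 4 + 68 = 140.
Row 2: 76 + 20 + (-16) + 48 + 12 = 140.
Row 3: 0 + 64 + 28 + (-8) + 56 = 140.
Row 4: 44 + 8 + 72 + 36 + (-20) = 140.
Row 5: -12 + 52 + 16 + 60 + 24 = 140.
Column 1: 32 + 76 + 0 + 44 + (-12) = 140.
Column 2: -4 + 20 + 64 + 8 + 52 = 140.
Column 3: 40 + (-16) + 28 + 72 + 16 = 140.
Column 4: 4 + 48 + (-8) + 36 + 60 = 140.
Column 5: 68 + 12 + 56 + (-20) + 24 = 140.
Main diagonal: 32 + 20 + 28 + 36 + 24 = 140.
Anti-diagonal: 68 + 48 + 28 + 8 + (-12) = 140.
All lines sum to 140.

Yes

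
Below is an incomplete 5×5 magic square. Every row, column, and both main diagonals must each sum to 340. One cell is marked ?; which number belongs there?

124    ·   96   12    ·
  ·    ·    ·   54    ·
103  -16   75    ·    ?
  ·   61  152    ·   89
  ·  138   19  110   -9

The remaining cell in row 5 is (5,1) = 340 − 258 = 82.
Column 3: 96 + 75 + 152 + 19 + ? = 340, so (2,3) = -2.
Using anti-diagonal: 54 + 75 + 61 + 82 + ? → (1,5) = 340 − 272 = 68.
Row 1 must total 340; the given cells sum to 300, so (1,2) = 40.
Column 2 must total 340; the given cells sum to 223, so (2,2) = 117.
Main diagonal must total 340; the given cells sum to 307, so (4,4) = 33.
The remaining cell in row 4 is (4,1) = 340 − 335 = 5.
From column 1, 340 − (124 + 103 + 5 + 82) gives (2,1) = 26.
Column 4 must total 340; the given cells sum to 209, so (3,4) = 131.
The remaining cell in row 2 is (2,5) = 340 − 195 = 145.
From row 3, 340 − (103 + (-16) + 75 + 131) gives (3,5) = 47.

47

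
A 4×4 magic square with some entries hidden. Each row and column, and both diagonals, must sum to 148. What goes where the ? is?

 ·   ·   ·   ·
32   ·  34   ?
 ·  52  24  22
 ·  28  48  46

Row 3 must total 148; the given cells sum to 98, so (3,1) = 50.
Row 4 needs 148; the known cells sum to 122, so (4,1) = 26.
Using column 1: 32 + 50 + 26 + ? → (1,1) = 148 − 108 = 40.
Column 3 must total 148; the given cells sum to 106, so (1,3) = 42.
Main diagonal needs 148; the known cells sum to 110, so (2,2) = 38.
The remaining cell in anti-diagonal is (1,4) = 148 − 112 = 36.
Row 1 must total 148; the given cells sum to 118, so (1,2) = 30.
The remaining cell in row 2 is (2,4) = 148 − 104 = 44.

44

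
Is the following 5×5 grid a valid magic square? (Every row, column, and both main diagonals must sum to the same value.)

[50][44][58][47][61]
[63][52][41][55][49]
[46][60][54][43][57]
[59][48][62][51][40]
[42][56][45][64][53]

Row 1: 50 + 44 + 58 + 47 + 61 = 260.
Row 2: 63 + 52 + 41 + 55 + 49 = 260.
Row 3: 46 + 60 + 54 + 43 + 57 = 260.
Row 4: 59 + 48 + 62 + 51 + 40 = 260.
Row 5: 42 + 56 + 45 + 64 + 53 = 260.
Column 1: 50 + 63 + 46 + 59 + 42 = 260.
Column 2: 44 + 52 + 60 + 48 + 56 = 260.
Column 3: 58 + 41 + 54 + 62 + 45 = 260.
Column 4: 47 + 55 + 43 + 51 + 64 = 260.
Column 5: 61 + 49 + 57 + 40 + 53 = 260.
Main diagonal: 50 + 52 + 54 + 51 + 53 = 260.
Anti-diagonal: 61 + 55 + 54 + 48 + 42 = 260.
All lines sum to 260.

Yes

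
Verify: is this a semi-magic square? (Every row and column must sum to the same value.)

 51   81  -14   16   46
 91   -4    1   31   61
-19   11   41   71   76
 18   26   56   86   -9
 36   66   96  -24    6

Row 1: 51 + 81 + (-14) + 16 + 46 = 180.
Row 2: 91 + (-4) + 1 + 31 + 61 = 180.
Row 3: -19 + 11 + 41 + 71 + 76 = 180.
Row 4: 18 + 26 + 56 + 86 + (-9) = 177.
Row 5: 36 + 66 + 96 + (-24) + 6 = 180.
Column 1: 51 + 91 + (-19) + 18 + 36 = 177.
Column 2: 81 + (-4) + 11 + 26 + 66 = 180.
Column 3: -14 + 1 + 41 + 56 + 96 = 180.
Column 4: 16 + 31 + 71 + 86 + (-24) = 180.
Column 5: 46 + 61 + 76 + (-9) + 6 = 180.

No — column 1 sums to 177 but row 1 sums to 180.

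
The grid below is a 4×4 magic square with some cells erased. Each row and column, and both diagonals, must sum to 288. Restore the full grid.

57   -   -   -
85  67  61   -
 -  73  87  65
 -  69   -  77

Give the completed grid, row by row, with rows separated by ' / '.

57 79 81 71 / 85 67 61 75 / 63 73 87 65 / 83 69 59 77

The remaining cell in row 2 is (2,4) = 288 − 213 = 75.
Row 3 must total 288; the given cells sum to 225, so (3,1) = 63.
The remaining cell in column 1 is (4,1) = 288 − 205 = 83.
From column 2, 288 − (67 + 73 + 69) gives (1,2) = 79.
The remaining cell in column 4 is (1,4) = 288 − 217 = 71.
Using row 1: 57 + 79 + 71 + ? → (1,3) = 288 − 207 = 81.
Using row 4: 83 + 69 + 77 + ? → (4,3) = 288 − 229 = 59.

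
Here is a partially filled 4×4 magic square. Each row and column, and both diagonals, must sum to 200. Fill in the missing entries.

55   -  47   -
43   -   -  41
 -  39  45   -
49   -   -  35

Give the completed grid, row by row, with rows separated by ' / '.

Column 1 must total 200; the given cells sum to 147, so (3,1) = 53.
Main diagonal: 55 + 45 + 35 + ? = 200, so (2,2) = 65.
The remaining cell in row 2 is (2,3) = 200 − 149 = 51.
The remaining cell in row 3 is (3,4) = 200 − 137 = 63.
From column 3, 200 − (47 + 51 + 45) gives (4,3) = 57.
Column 4: 41 + 63 + 35 + ? = 200, so (1,4) = 61.
Row 1: 55 + 47 + 61 + ? = 200, so (1,2) = 37.
Using row 4: 49 + 57 + 35 + ? → (4,2) = 200 − 141 = 59.

55 37 47 61 / 43 65 51 41 / 53 39 45 63 / 49 59 57 35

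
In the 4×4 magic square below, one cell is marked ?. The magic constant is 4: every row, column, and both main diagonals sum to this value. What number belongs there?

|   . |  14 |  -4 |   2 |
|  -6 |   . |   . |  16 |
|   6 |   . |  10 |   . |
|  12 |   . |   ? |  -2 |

8

The remaining cell in row 1 is (1,1) = 4 − 12 = -8.
Column 4: 2 + 16 + (-2) + ? = 4, so (3,4) = -12.
Main diagonal needs 4; the known cells sum to 0, so (2,2) = 4.
Row 2 must total 4; the given cells sum to 14, so (2,3) = -10.
From row 3, 4 − (6 + 10 + (-12)) gives (3,2) = 0.
Using column 2: 14 + 4 + 0 + ? → (4,2) = 4 − 18 = -14.
From column 3, 4 − (-4 + (-10) + 10) gives (4,3) = 8.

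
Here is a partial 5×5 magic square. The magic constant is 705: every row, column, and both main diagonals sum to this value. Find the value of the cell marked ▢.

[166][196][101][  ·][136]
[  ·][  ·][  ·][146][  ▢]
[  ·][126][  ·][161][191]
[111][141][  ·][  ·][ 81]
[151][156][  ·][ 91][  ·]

Row 1 must total 705; the given cells sum to 599, so (1,4) = 106.
Column 2 needs 705; the known cells sum to 619, so (2,2) = 86.
The remaining cell in column 4 is (4,4) = 705 − 504 = 201.
From anti-diagonal, 705 − (136 + 146 + 141 + 151) gives (3,3) = 131.
Row 3: 126 + 131 + 161 + 191 + ? = 705, so (3,1) = 96.
From row 4, 705 − (111 + 141 + 201 + 81) gives (4,3) = 171.
Column 1: 166 + 96 + 111 + 151 + ? = 705, so (2,1) = 181.
Main diagonal must total 705; the given cells sum to 584, so (5,5) = 121.
Using row 5: 151 + 156 + 91 + 121 + ? → (5,3) = 705 − 519 = 186.
From column 3, 705 − (101 + 131 + 171 + 186) gives (2,3) = 116.
Column 5 needs 705; the known cells sum to 529, so (2,5) = 176.

176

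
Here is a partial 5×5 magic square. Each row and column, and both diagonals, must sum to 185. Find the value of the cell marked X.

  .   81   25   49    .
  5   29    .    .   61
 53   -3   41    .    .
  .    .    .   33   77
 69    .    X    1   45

The remaining cell in main diagonal is (1,1) = 185 − 148 = 37.
Row 1: 37 + 81 + 25 + 49 + ? = 185, so (1,5) = -7.
Using column 1: 37 + 5 + 53 + 69 + ? → (4,1) = 185 − 164 = 21.
Column 5 must total 185; the given cells sum to 176, so (3,5) = 9.
Row 3: 53 + (-3) + 41 + 9 + ? = 185, so (3,4) = 85.
Column 4 must total 185; the given cells sum to 168, so (2,4) = 17.
Anti-diagonal must total 185; the given cells sum to 120, so (4,2) = 65.
Row 2 needs 185; the known cells sum to 112, so (2,3) = 73.
From row 4, 185 − (21 + 65 + 33 + 77) gives (4,3) = -11.
Column 2: 81 + 29 + (-3) + 65 + ? = 185, so (5,2) = 13.
From column 3, 185 − (25 + 73 + 41 + (-11)) gives (5,3) = 57.

57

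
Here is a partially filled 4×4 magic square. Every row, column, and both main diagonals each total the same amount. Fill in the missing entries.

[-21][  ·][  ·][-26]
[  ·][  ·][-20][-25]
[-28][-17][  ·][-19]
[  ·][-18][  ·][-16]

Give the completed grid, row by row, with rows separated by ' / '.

Column 4 is already complete: -26 + -25 + -19 + -16 = -86, so that is the magic constant.
The remaining cell in row 3 is (3,3) = -86 − (-64) = -22.
The remaining cell in main diagonal is (2,2) = -86 − (-59) = -27.
The remaining cell in anti-diagonal is (4,1) = -86 − (-63) = -23.
Using row 2: -27 + (-20) + (-25) + ? → (2,1) = -86 − (-72) = -14.
Row 4: -23 + (-18) + (-16) + ? = -86, so (4,3) = -29.
Column 2 needs -86; the known cells sum to -62, so (1,2) = -24.
Column 3: -20 + (-22) + (-29) + ? = -86, so (1,3) = -15.

-21 -24 -15 -26 / -14 -27 -20 -25 / -28 -17 -22 -19 / -23 -18 -29 -16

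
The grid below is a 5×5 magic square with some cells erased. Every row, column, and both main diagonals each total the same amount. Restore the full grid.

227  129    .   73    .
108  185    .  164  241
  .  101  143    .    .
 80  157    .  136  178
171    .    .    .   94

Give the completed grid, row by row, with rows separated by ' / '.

Main diagonal is already complete: 227 + 185 + 143 + 136 + 94 = 785, so that is the magic constant.
From row 2, 785 − (108 + 185 + 164 + 241) gives (2,3) = 87.
From row 4, 785 − (80 + 157 + 136 + 178) gives (4,3) = 234.
From column 1, 785 − (227 + 108 + 80 + 171) gives (3,1) = 199.
From column 2, 785 − (129 + 185 + 101 + 157) gives (5,2) = 213.
Using anti-diagonal: 164 + 143 + 157 + 171 + ? → (1,5) = 785 − 635 = 150.
The remaining cell in row 1 is (1,3) = 785 − 579 = 206.
From column 3, 785 − (206 + 87 + 143 + 234) gives (5,3) = 115.
The remaining cell in column 5 is (3,5) = 785 − 663 = 122.
Row 3 must total 785; the given cells sum to 565, so (3,4) = 220.
Row 5: 171 + 213 + 115 + 94 + ? = 785, so (5,4) = 192.

227 129 206 73 150 / 108 185 87 164 241 / 199 101 143 220 122 / 80 157 234 136 178 / 171 213 115 192 94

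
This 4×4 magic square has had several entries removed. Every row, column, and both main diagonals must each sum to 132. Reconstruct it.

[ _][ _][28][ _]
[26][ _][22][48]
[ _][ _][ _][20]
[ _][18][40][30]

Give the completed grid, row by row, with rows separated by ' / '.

From row 2, 132 − (26 + 22 + 48) gives (2,2) = 36.
Row 4: 18 + 40 + 30 + ? = 132, so (4,1) = 44.
Column 3 must total 132; the given cells sum to 90, so (3,3) = 42.
Column 4: 48 + 20 + 30 + ? = 132, so (1,4) = 34.
Using main diagonal: 36 + 42 + 30 + ? → (1,1) = 132 − 108 = 24.
Anti-diagonal must total 132; the given cells sum to 100, so (3,2) = 32.
Using row 1: 24 + 28 + 34 + ? → (1,2) = 132 − 86 = 46.
The remaining cell in row 3 is (3,1) = 132 − 94 = 38.

24 46 28 34 / 26 36 22 48 / 38 32 42 20 / 44 18 40 30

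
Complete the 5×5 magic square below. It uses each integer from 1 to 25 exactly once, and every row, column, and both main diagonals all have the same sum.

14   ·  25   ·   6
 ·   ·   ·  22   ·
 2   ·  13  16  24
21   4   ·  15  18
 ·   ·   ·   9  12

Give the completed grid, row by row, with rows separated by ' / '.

The entries are 1 through 25, which sum to 325, so each line sums to 325/5 = 65.
Row 3 must total 65; the given cells sum to 55, so (3,2) = 10.
The remaining cell in row 4 is (4,3) = 65 − 58 = 7.
The remaining cell in column 4 is (1,4) = 65 − 62 = 3.
Column 5 needs 65; the known cells sum to 60, so (2,5) = 5.
From main diagonal, 65 − (14 + 13 + 15 + 12) gives (2,2) = 11.
Anti-diagonal: 6 + 22 + 13 + 4 + ? = 65, so (5,1) = 20.
The remaining cell in row 1 is (1,2) = 65 − 48 = 17.
Column 1: 14 + 2 + 21 + 20 + ? = 65, so (2,1) = 8.
Column 2 must total 65; the given cells sum to 42, so (5,2) = 23.
Row 2: 8 + 11 + 22 + 5 + ? = 65, so (2,3) = 19.
Row 5: 20 + 23 + 9 + 12 + ? = 65, so (5,3) = 1.

14 17 25 3 6 / 8 11 19 22 5 / 2 10 13 16 24 / 21 4 7 15 18 / 20 23 1 9 12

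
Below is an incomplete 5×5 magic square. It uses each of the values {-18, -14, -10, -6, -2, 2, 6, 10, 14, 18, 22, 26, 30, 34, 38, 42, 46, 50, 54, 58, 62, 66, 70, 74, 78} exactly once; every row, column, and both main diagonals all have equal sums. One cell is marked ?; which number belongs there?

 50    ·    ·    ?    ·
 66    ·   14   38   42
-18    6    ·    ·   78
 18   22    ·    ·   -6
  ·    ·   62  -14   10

The 25 entries sum to 750, so each line sums to 750/5 = 150.
Row 2 needs 150; the known cells sum to 160, so (2,2) = -10.
Column 1 needs 150; the known cells sum to 116, so (5,1) = 34.
Using column 5: 42 + 78 + (-6) + 10 + ? → (1,5) = 150 − 124 = 26.
Anti-diagonal must total 150; the given cells sum to 120, so (3,3) = 30.
Row 3: -18 + 6 + 30 + 78 + ? = 150, so (3,4) = 54.
From row 5, 150 − (34 + 62 + (-14) + 10) gives (5,2) = 58.
The remaining cell in column 2 is (1,2) = 150 − 76 = 74.
Main diagonal: 50 + (-10) + 30 + 10 + ? = 150, so (4,4) = 70.
Row 4 must total 150; the given cells sum to 104, so (4,3) = 46.
The remaining cell in column 3 is (1,3) = 150 − 152 = -2.
Column 4: 38 + 54 + 70 + (-14) + ? = 150, so (1,4) = 2.

2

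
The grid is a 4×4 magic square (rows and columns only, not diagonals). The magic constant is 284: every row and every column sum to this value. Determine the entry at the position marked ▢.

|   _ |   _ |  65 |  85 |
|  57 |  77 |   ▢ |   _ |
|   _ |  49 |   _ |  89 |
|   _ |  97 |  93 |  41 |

81

From row 4, 284 − (97 + 93 + 41) gives (4,1) = 53.
Column 2: 77 + 49 + 97 + ? = 284, so (1,2) = 61.
Column 4: 85 + 89 + 41 + ? = 284, so (2,4) = 69.
Row 1: 61 + 65 + 85 + ? = 284, so (1,1) = 73.
From row 2, 284 − (57 + 77 + 69) gives (2,3) = 81.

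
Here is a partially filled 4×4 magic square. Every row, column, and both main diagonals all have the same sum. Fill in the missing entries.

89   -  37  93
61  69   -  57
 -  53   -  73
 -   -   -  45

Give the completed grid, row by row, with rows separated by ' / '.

Column 4 is already complete: 93 + 57 + 73 + 45 = 268, so that is the magic constant.
Row 1 needs 268; the known cells sum to 219, so (1,2) = 49.
Row 2: 61 + 69 + 57 + ? = 268, so (2,3) = 81.
Column 2 needs 268; the known cells sum to 171, so (4,2) = 97.
Main diagonal: 89 + 69 + 45 + ? = 268, so (3,3) = 65.
From anti-diagonal, 268 − (93 + 81 + 53) gives (4,1) = 41.
The remaining cell in row 3 is (3,1) = 268 − 191 = 77.
Row 4 needs 268; the known cells sum to 183, so (4,3) = 85.

89 49 37 93 / 61 69 81 57 / 77 53 65 73 / 41 97 85 45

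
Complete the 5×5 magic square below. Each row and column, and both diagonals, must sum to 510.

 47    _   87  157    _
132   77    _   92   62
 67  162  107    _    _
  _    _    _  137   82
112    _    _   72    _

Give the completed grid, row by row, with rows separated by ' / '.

47 117 87 157 102 / 132 77 147 92 62 / 67 162 107 52 122 / 152 97 42 137 82 / 112 57 127 72 142

Row 2: 132 + 77 + 92 + 62 + ? = 510, so (2,3) = 147.
Column 1 must total 510; the given cells sum to 358, so (4,1) = 152.
From column 4, 510 − (157 + 92 + 137 + 72) gives (3,4) = 52.
From main diagonal, 510 − (47 + 77 + 107 + 137) gives (5,5) = 142.
Row 3 needs 510; the known cells sum to 388, so (3,5) = 122.
From column 5, 510 − (62 + 122 + 82 + 142) gives (1,5) = 102.
Anti-diagonal must total 510; the given cells sum to 413, so (4,2) = 97.
From row 1, 510 − (47 + 87 + 157 + 102) gives (1,2) = 117.
From row 4, 510 − (152 + 97 + 137 + 82) gives (4,3) = 42.
The remaining cell in column 2 is (5,2) = 510 − 453 = 57.
Column 3 must total 510; the given cells sum to 383, so (5,3) = 127.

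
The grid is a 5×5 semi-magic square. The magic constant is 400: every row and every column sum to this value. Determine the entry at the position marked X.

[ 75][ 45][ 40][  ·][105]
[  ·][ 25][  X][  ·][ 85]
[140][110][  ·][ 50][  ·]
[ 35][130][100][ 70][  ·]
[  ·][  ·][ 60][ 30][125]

120

Row 1: 75 + 45 + 40 + 105 + ? = 400, so (1,4) = 135.
Row 4 needs 400; the known cells sum to 335, so (4,5) = 65.
Column 2 must total 400; the given cells sum to 310, so (5,2) = 90.
Using column 4: 135 + 50 + 70 + 30 + ? → (2,4) = 400 − 285 = 115.
Column 5 needs 400; the known cells sum to 380, so (3,5) = 20.
Row 3: 140 + 110 + 50 + 20 + ? = 400, so (3,3) = 80.
Row 5: 90 + 60 + 30 + 125 + ? = 400, so (5,1) = 95.
Using column 1: 75 + 140 + 35 + 95 + ? → (2,1) = 400 − 345 = 55.
From column 3, 400 − (40 + 80 + 100 + 60) gives (2,3) = 120.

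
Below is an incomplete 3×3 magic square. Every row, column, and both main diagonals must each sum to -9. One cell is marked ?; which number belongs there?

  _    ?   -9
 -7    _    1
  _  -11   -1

5

Row 2 must total -9; the given cells sum to -6, so (2,2) = -3.
Row 3: -11 + (-1) + ? = -9, so (3,1) = 3.
From column 1, -9 − (-7 + 3) gives (1,1) = -5.
Using column 2: -3 + (-11) + ? → (1,2) = -9 − (-14) = 5.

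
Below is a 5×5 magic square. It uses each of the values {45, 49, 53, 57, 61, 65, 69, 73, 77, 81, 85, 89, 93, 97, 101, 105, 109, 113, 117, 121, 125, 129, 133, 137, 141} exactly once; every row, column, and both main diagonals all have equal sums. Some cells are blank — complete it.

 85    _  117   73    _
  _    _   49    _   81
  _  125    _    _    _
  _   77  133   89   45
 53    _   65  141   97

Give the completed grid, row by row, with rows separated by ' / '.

85 61 117 73 129 / 137 93 49 105 81 / 69 125 101 57 113 / 121 77 133 89 45 / 53 109 65 141 97

The 25 entries sum to 2325, so each line sums to 2325/5 = 465.
Using row 4: 77 + 133 + 89 + 45 + ? → (4,1) = 465 − 344 = 121.
From row 5, 465 − (53 + 65 + 141 + 97) gives (5,2) = 109.
From column 3, 465 − (117 + 49 + 133 + 65) gives (3,3) = 101.
Using main diagonal: 85 + 101 + 89 + 97 + ? → (2,2) = 465 − 372 = 93.
The remaining cell in column 2 is (1,2) = 465 − 404 = 61.
From row 1, 465 − (85 + 61 + 117 + 73) gives (1,5) = 129.
Using column 5: 129 + 81 + 45 + 97 + ? → (3,5) = 465 − 352 = 113.
Using anti-diagonal: 129 + 101 + 77 + 53 + ? → (2,4) = 465 − 360 = 105.
Row 2 needs 465; the known cells sum to 328, so (2,1) = 137.
The remaining cell in column 1 is (3,1) = 465 − 396 = 69.
Column 4 must total 465; the given cells sum to 408, so (3,4) = 57.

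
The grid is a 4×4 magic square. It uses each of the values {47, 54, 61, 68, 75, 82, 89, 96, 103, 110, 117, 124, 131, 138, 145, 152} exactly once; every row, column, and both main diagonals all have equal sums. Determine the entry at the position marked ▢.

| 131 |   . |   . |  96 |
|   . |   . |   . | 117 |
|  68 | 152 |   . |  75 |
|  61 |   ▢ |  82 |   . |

145

The 16 entries sum to 1592, so each line sums to 1592/4 = 398.
Row 3 needs 398; the known cells sum to 295, so (3,3) = 103.
Using column 1: 131 + 68 + 61 + ? → (2,1) = 398 − 260 = 138.
Using column 4: 96 + 117 + 75 + ? → (4,4) = 398 − 288 = 110.
Main diagonal needs 398; the known cells sum to 344, so (2,2) = 54.
Using anti-diagonal: 96 + 152 + 61 + ? → (2,3) = 398 − 309 = 89.
From row 4, 398 − (61 + 82 + 110) gives (4,2) = 145.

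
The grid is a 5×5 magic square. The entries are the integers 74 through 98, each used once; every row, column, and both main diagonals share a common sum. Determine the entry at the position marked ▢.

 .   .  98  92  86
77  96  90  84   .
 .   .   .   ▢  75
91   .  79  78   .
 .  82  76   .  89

81

The entries are 74 through 98, which sum to 2150, so each line sums to 2150/5 = 430.
Row 2 must total 430; the given cells sum to 347, so (2,5) = 83.
Using column 3: 98 + 90 + 79 + 76 + ? → (3,3) = 430 − 343 = 87.
The remaining cell in column 5 is (4,5) = 430 − 333 = 97.
From main diagonal, 430 − (96 + 87 + 78 + 89) gives (1,1) = 80.
Row 1 needs 430; the known cells sum to 356, so (1,2) = 74.
Row 4 needs 430; the known cells sum to 345, so (4,2) = 85.
Column 2: 74 + 96 + 85 + 82 + ? = 430, so (3,2) = 93.
Anti-diagonal needs 430; the known cells sum to 342, so (5,1) = 88.
Row 5: 88 + 82 + 76 + 89 + ? = 430, so (5,4) = 95.
The remaining cell in column 1 is (3,1) = 430 − 336 = 94.
Using column 4: 92 + 84 + 78 + 95 + ? → (3,4) = 430 − 349 = 81.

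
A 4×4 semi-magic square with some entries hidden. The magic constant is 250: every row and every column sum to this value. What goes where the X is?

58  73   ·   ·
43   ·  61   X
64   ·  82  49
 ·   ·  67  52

Row 3 must total 250; the given cells sum to 195, so (3,2) = 55.
Column 1 must total 250; the given cells sum to 165, so (4,1) = 85.
Column 3 must total 250; the given cells sum to 210, so (1,3) = 40.
Using row 1: 58 + 73 + 40 + ? → (1,4) = 250 − 171 = 79.
From row 4, 250 − (85 + 67 + 52) gives (4,2) = 46.
Column 2 needs 250; the known cells sum to 174, so (2,2) = 76.
From column 4, 250 − (79 + 49 + 52) gives (2,4) = 70.

70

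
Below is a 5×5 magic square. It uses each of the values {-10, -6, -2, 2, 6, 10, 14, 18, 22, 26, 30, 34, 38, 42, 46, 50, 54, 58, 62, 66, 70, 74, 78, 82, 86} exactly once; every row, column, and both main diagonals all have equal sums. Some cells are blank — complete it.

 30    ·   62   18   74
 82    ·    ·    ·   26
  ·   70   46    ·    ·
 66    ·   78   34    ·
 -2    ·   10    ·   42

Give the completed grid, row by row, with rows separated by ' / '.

30 6 62 18 74 / 82 38 -6 50 26 / 14 70 46 2 58 / 66 22 78 34 -10 / -2 54 10 86 42

The 25 entries sum to 950, so each line sums to 950/5 = 190.
From row 1, 190 − (30 + 62 + 18 + 74) gives (1,2) = 6.
Column 1: 30 + 82 + 66 + (-2) + ? = 190, so (3,1) = 14.
Column 3 must total 190; the given cells sum to 196, so (2,3) = -6.
Main diagonal: 30 + 46 + 34 + 42 + ? = 190, so (2,2) = 38.
Row 2 must total 190; the given cells sum to 140, so (2,4) = 50.
Anti-diagonal must total 190; the given cells sum to 168, so (4,2) = 22.
Row 4 must total 190; the given cells sum to 200, so (4,5) = -10.
The remaining cell in column 2 is (5,2) = 190 − 136 = 54.
Using column 5: 74 + 26 + (-10) + 42 + ? → (3,5) = 190 − 132 = 58.
Row 3: 14 + 70 + 46 + 58 + ? = 190, so (3,4) = 2.
Row 5 must total 190; the given cells sum to 104, so (5,4) = 86.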